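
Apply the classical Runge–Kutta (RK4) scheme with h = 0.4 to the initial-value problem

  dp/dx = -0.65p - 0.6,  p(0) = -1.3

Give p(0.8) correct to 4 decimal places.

RK4: k1 = f(x_n, p_n); k2 = f(x_n + h/2, p_n + (h/2)·k1); k3 = f(x_n + h/2, p_n + (h/2)·k2); k4 = f(x_n + h, p_n + h·k3); p_{n+1} = p_n + (h/6)·(k1 + 2k2 + 2k3 + k4).
x=0.000000, p=-1.300000:
  k1 = f(0.000000, -1.300000) = 0.245000
  k2 = f(0.200000, -1.251000) = 0.213150
  k3 = f(0.200000, -1.257370) = 0.217291
  k4 = f(0.400000, -1.213084) = 0.188504
  p ← -1.300000 + (0.4/6)·(k1 + 2k2 + 2k3 + k4) = -1.213708
x=0.400000, p=-1.213708:
  k1 = f(0.400000, -1.213708) = 0.188910
  k2 = f(0.600000, -1.175926) = 0.164352
  k3 = f(0.600000, -1.180837) = 0.167544
  k4 = f(0.800000, -1.146690) = 0.145348
  p ← -1.213708 + (0.4/6)·(k1 + 2k2 + 2k3 + k4) = -1.147171
p(0.8) ≈ -1.1472

-1.1472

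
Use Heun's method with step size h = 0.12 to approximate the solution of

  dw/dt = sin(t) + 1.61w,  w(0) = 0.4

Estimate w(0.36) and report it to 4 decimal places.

0.7883

Heun: k1 = f(t_n, w_n); k2 = f(t_n + h, w_n + h·k1); w_{n+1} = w_n + (h/2)·(k1 + k2).
t=0.000000, w=0.400000:
  k1 = f(0.000000, 0.400000) = 0.644000
  k2 = f(0.120000, 0.477280) = 0.888133
  w ← 0.400000 + (0.12/2)·(0.644000 + 0.888133) = 0.491928
t=0.120000, w=0.491928:
  k1 = f(0.120000, 0.491928) = 0.911716
  k2 = f(0.240000, 0.601334) = 1.205850
  w ← 0.491928 + (0.12/2)·(0.911716 + 1.205850) = 0.618982
t=0.240000, w=0.618982:
  k1 = f(0.240000, 0.618982) = 1.234264
  k2 = f(0.360000, 0.767094) = 1.587295
  w ← 0.618982 + (0.12/2)·(1.234264 + 1.587295) = 0.788275
w(0.36) ≈ 0.7883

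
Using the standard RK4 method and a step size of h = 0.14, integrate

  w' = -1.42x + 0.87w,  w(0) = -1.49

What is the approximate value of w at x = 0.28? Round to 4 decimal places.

RK4: k1 = f(x_n, w_n); k2 = f(x_n + h/2, w_n + (h/2)·k1); k3 = f(x_n + h/2, w_n + (h/2)·k2); k4 = f(x_n + h, w_n + h·k3); w_{n+1} = w_n + (h/6)·(k1 + 2k2 + 2k3 + k4).
x=0.000000, w=-1.490000:
  k1 = f(0.000000, -1.490000) = -1.296300
  k2 = f(0.070000, -1.580741) = -1.474645
  k3 = f(0.070000, -1.593225) = -1.485506
  k4 = f(0.140000, -1.697971) = -1.676035
  w ← -1.490000 + (0.14/6)·(k1 + 2k2 + 2k3 + k4) = -1.697495
x=0.140000, w=-1.697495:
  k1 = f(0.140000, -1.697495) = -1.675621
  k2 = f(0.210000, -1.814788) = -1.877066
  k3 = f(0.210000, -1.828889) = -1.889334
  k4 = f(0.280000, -1.962002) = -2.104541
  w ← -1.697495 + (0.14/6)·(k1 + 2k2 + 2k3 + k4) = -1.961464
w(0.28) ≈ -1.9615

-1.9615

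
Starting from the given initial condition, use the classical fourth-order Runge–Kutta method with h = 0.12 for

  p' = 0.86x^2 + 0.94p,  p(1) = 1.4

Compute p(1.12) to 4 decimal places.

1.6898

RK4: k1 = f(x_n, p_n); k2 = f(x_n + h/2, p_n + (h/2)·k1); k3 = f(x_n + h/2, p_n + (h/2)·k2); k4 = f(x_n + h, p_n + h·k3); p_{n+1} = p_n + (h/6)·(k1 + 2k2 + 2k3 + k4).
x=1.000000, p=1.400000:
  k1 = f(1.000000, 1.400000) = 2.176000
  k2 = f(1.060000, 1.530560) = 2.405022
  k3 = f(1.060000, 1.544301) = 2.417939
  k4 = f(1.120000, 1.690153) = 2.667528
  p ← 1.400000 + (0.12/6)·(k1 + 2k2 + 2k3 + k4) = 1.689789
p(1.12) ≈ 1.6898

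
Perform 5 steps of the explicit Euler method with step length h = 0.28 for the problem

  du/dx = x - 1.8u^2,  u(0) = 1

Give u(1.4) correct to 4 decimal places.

Euler: u_{n+1} = u_n + h·f(x_n, u_n).
x=0.000000, u=1.000000: f=-1.800000 → u ← 1.000000 + 0.28·(-1.800000) = 0.496000
x=0.280000, u=0.496000: f=-0.162829 → u ← 0.496000 + 0.28·(-0.162829) = 0.450408
x=0.560000, u=0.450408: f=0.194839 → u ← 0.450408 + 0.28·0.194839 = 0.504963
x=0.840000, u=0.504963: f=0.381023 → u ← 0.504963 + 0.28·0.381023 = 0.611649
x=1.120000, u=0.611649: f=0.446594 → u ← 0.611649 + 0.28·0.446594 = 0.736695
u(1.4) ≈ 0.7367

0.7367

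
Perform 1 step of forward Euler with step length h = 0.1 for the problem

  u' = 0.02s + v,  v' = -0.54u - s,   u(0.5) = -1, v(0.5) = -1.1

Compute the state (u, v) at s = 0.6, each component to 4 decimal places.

Euler on (u,v): u_{n+1} = u_n + h·u', v_{n+1} = v_n + h·v'.
0.500000: (-1.000000, -1.100000); f=(-1.090000, 0.040000) → (-1.109000, -1.096000)
(u(0.6), v(0.6)) ≈ (-1.1090, -1.0960)

-1.1090, -1.0960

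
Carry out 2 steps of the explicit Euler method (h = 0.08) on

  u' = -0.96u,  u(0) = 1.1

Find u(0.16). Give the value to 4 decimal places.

Euler: u_{n+1} = u_n + h·f(t_n, u_n).
t=0.000000, u=1.100000: f=-1.056000 → u ← 1.100000 + 0.08·(-1.056000) = 1.015520
t=0.080000, u=1.015520: f=-0.974899 → u ← 1.015520 + 0.08·(-0.974899) = 0.937528
u(0.16) ≈ 0.9375

0.9375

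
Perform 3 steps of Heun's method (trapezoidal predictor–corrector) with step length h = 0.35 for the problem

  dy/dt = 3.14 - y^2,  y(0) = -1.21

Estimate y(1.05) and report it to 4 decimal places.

1.1880

Heun: k1 = f(t_n, y_n); k2 = f(t_n + h, y_n + h·k1); y_{n+1} = y_n + (h/2)·(k1 + k2).
t=0.000000, y=-1.210000:
  k1 = f(0.000000, -1.210000) = 1.675900
  k2 = f(0.350000, -0.623435) = 2.751329
  y ← -1.210000 + (0.35/2)·(1.675900 + 2.751329) = -0.435235
t=0.350000, y=-0.435235:
  k1 = f(0.350000, -0.435235) = 2.950571
  k2 = f(0.700000, 0.597465) = 2.783036
  y ← -0.435235 + (0.35/2)·(2.950571 + 2.783036) = 0.568146
t=0.700000, y=0.568146:
  k1 = f(0.700000, 0.568146) = 2.817210
  k2 = f(1.050000, 1.554170) = 0.724557
  y ← 0.568146 + (0.35/2)·(2.817210 + 0.724557) = 1.187955
y(1.05) ≈ 1.1880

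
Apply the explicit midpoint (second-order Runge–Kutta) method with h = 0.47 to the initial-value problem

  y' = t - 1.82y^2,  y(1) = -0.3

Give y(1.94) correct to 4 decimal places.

0.7796

Midpoint: k1 = f(t_n, y_n); k2 = f(t_n + h/2, y_n + (h/2)·k1); y_{n+1} = y_n + h·k2.
t=1.000000, y=-0.300000:
  k1 = f(1.000000, -0.300000) = 0.836200
  k2 = f(1.235000, -0.103493) = 1.215506
  y ← -0.300000 + 0.47·1.215506 = 0.271288
t=1.470000, y=0.271288:
  k1 = f(1.470000, 0.271288) = 1.336053
  k2 = f(1.705000, 0.585260) = 1.081596
  y ← 0.271288 + 0.47·1.081596 = 0.779638
y(1.94) ≈ 0.7796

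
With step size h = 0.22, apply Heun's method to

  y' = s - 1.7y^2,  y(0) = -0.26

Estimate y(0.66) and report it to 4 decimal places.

-0.1060

Heun: k1 = f(s_n, y_n); k2 = f(s_n + h, y_n + h·k1); y_{n+1} = y_n + (h/2)·(k1 + k2).
s=0.000000, y=-0.260000:
  k1 = f(0.000000, -0.260000) = -0.114920
  k2 = f(0.220000, -0.285282) = 0.081644
  y ← -0.260000 + (0.22/2)·(-0.114920 + 0.081644) = -0.263660
s=0.220000, y=-0.263660:
  k1 = f(0.220000, -0.263660) = 0.101821
  k2 = f(0.440000, -0.241260) = 0.341049
  y ← -0.263660 + (0.22/2)·(0.101821 + 0.341049) = -0.214945
s=0.440000, y=-0.214945:
  k1 = f(0.440000, -0.214945) = 0.361458
  k2 = f(0.660000, -0.135424) = 0.628823
  y ← -0.214945 + (0.22/2)·(0.361458 + 0.628823) = -0.106014
y(0.66) ≈ -0.1060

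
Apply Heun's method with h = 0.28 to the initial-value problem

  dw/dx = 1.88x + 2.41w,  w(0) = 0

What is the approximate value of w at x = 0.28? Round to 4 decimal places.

0.0737

Heun: k1 = f(x_n, w_n); k2 = f(x_n + h, w_n + h·k1); w_{n+1} = w_n + (h/2)·(k1 + k2).
x=0.000000, w=0.000000:
  k1 = f(0.000000, 0.000000) = 0.000000
  k2 = f(0.280000, 0.000000) = 0.526400
  w ← 0.000000 + (0.28/2)·(0.000000 + 0.526400) = 0.073696
w(0.28) ≈ 0.0737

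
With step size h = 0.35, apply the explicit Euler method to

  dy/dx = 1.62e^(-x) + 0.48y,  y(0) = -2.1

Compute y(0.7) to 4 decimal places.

-1.8031

Euler: y_{n+1} = y_n + h·f(x_n, y_n).
x=0.000000, y=-2.100000: f=0.612000 → y ← -2.100000 + 0.35·0.612000 = -1.885800
x=0.350000, y=-1.885800: f=0.236411 → y ← -1.885800 + 0.35·0.236411 = -1.803056
y(0.7) ≈ -1.8031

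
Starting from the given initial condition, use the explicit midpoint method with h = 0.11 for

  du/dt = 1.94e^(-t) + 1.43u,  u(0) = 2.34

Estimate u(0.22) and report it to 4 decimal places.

3.6533

Midpoint: k1 = f(t_n, u_n); k2 = f(t_n + h/2, u_n + (h/2)·k1); u_{n+1} = u_n + h·k2.
t=0.000000, u=2.340000:
  k1 = f(0.000000, 2.340000) = 5.286200
  k2 = f(0.055000, 2.630741) = 5.598141
  u ← 2.340000 + 0.11·5.598141 = 2.955795
t=0.110000, u=2.955795:
  k1 = f(0.110000, 2.955795) = 5.964706
  k2 = f(0.165000, 3.283854) = 6.340825
  u ← 2.955795 + 0.11·6.340825 = 3.653286
u(0.22) ≈ 3.6533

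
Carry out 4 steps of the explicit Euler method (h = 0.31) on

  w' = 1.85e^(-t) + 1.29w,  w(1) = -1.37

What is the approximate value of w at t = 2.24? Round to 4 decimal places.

Euler: w_{n+1} = w_n + h·f(t_n, w_n).
t=1.000000, w=-1.370000: f=-1.086723 → w ← -1.370000 + 0.31·(-1.086723) = -1.706884
t=1.310000, w=-1.706884: f=-1.702713 → w ← -1.706884 + 0.31·(-1.702713) = -2.234725
t=1.620000, w=-2.234725: f=-2.516683 → w ← -2.234725 + 0.31·(-2.516683) = -3.014897
t=1.930000, w=-3.014897: f=-3.620693 → w ← -3.014897 + 0.31·(-3.620693) = -4.137312
w(2.24) ≈ -4.1373

-4.1373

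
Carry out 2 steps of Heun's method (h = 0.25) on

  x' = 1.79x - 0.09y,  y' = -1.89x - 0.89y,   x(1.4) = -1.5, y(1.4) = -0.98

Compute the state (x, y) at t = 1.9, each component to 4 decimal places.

-3.5793, 1.2092

Heun on (x,y): k1 = f(t_n, state_n); k2 = f(t_n + h, state_n + h·k1); state_{n+1} = state_n + (h/2)·(k1 + k2).
1.400000: (-1.500000, -0.980000)
  k1 = (-2.596800, 3.707200)
  predictor → (-2.149200, -0.053200)
  k2 = (-3.842280, 4.109336)
  → (-2.304885, -0.002933)
1.650000: (-2.304885, -0.002933)
  k1 = (-4.125480, 4.358843)
  predictor → (-3.336255, 1.086778)
  k2 = (-6.069707, 5.338290)
  → (-3.579283, 1.209209)
(x(1.9), y(1.9)) ≈ (-3.5793, 1.2092)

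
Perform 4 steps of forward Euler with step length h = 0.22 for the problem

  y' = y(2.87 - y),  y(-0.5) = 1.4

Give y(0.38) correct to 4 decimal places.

2.7386

Euler: y_{n+1} = y_n + h·f(x_n, y_n).
x=-0.500000, y=1.400000: f=2.058000 → y ← 1.400000 + 0.22·2.058000 = 1.852760
x=-0.280000, y=1.852760: f=1.884702 → y ← 1.852760 + 0.22·1.884702 = 2.267394
x=-0.060000, y=2.267394: f=1.366345 → y ← 2.267394 + 0.22·1.366345 = 2.567990
x=0.160000, y=2.567990: f=0.775558 → y ← 2.567990 + 0.22·0.775558 = 2.738613
y(0.38) ≈ 2.7386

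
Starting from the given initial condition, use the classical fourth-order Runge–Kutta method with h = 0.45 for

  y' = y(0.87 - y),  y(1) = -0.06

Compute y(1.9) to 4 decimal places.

RK4: k1 = f(t_n, y_n); k2 = f(t_n + h/2, y_n + (h/2)·k1); k3 = f(t_n + h/2, y_n + (h/2)·k2); k4 = f(t_n + h, y_n + h·k3); y_{n+1} = y_n + (h/6)·(k1 + 2k2 + 2k3 + k4).
t=1.000000, y=-0.060000:
  k1 = f(1.000000, -0.060000) = -0.055800
  k2 = f(1.225000, -0.072555) = -0.068387
  k3 = f(1.225000, -0.075387) = -0.071270
  k4 = f(1.450000, -0.092071) = -0.088579
  y ← -0.060000 + (0.45/6)·(k1 + 2k2 + 2k3 + k4) = -0.091777
t=1.450000, y=-0.091777:
  k1 = f(1.450000, -0.091777) = -0.088269
  k2 = f(1.675000, -0.111638) = -0.109588
  k3 = f(1.675000, -0.116434) = -0.114855
  k4 = f(1.900000, -0.143462) = -0.145393
  y ← -0.091777 + (0.45/6)·(k1 + 2k2 + 2k3 + k4) = -0.142968
y(1.9) ≈ -0.1430

-0.1430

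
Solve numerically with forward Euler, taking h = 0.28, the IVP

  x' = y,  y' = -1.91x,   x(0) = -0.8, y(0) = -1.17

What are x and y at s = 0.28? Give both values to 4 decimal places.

Euler on (x,y): x_{n+1} = x_n + h·x', y_{n+1} = y_n + h·y'.
0.000000: (-0.800000, -1.170000); f=(-1.170000, 1.528000) → (-1.127600, -0.742160)
(x(0.28), y(0.28)) ≈ (-1.1276, -0.7422)

-1.1276, -0.7422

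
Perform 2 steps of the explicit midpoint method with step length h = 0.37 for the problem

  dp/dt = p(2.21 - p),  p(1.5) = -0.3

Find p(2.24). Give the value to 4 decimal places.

-2.1239

Midpoint: k1 = f(t_n, p_n); k2 = f(t_n + h/2, p_n + (h/2)·k1); p_{n+1} = p_n + h·k2.
t=1.500000, p=-0.300000:
  k1 = f(1.500000, -0.300000) = -0.753000
  k2 = f(1.685000, -0.439305) = -1.163853
  p ← -0.300000 + 0.37·(-1.163853) = -0.730626
t=1.870000, p=-0.730626:
  k1 = f(1.870000, -0.730626) = -2.148496
  k2 = f(2.055000, -1.128097) = -3.765699
  p ← -0.730626 + 0.37·(-3.765699) = -2.123934
p(2.24) ≈ -2.1239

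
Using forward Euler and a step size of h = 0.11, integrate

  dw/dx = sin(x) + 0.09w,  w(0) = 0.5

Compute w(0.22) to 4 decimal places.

Euler: w_{n+1} = w_n + h·f(x_n, w_n).
x=0.000000, w=0.500000: f=0.045000 → w ← 0.500000 + 0.11·0.045000 = 0.504950
x=0.110000, w=0.504950: f=0.155224 → w ← 0.504950 + 0.11·0.155224 = 0.522025
w(0.22) ≈ 0.5220

0.5220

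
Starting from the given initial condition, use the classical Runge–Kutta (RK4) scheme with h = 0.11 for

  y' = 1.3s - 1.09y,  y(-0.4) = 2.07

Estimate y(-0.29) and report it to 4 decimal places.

RK4: k1 = f(s_n, y_n); k2 = f(s_n + h/2, y_n + (h/2)·k1); k3 = f(s_n + h/2, y_n + (h/2)·k2); k4 = f(s_n + h, y_n + h·k3); y_{n+1} = y_n + (h/6)·(k1 + 2k2 + 2k3 + k4).
s=-0.400000, y=2.070000:
  k1 = f(-0.400000, 2.070000) = -2.776300
  k2 = f(-0.345000, 1.917303) = -2.538361
  k3 = f(-0.345000, 1.930390) = -2.552625
  k4 = f(-0.290000, 1.789211) = -2.327240
  y ← 2.070000 + (0.11/6)·(k1 + 2k2 + 2k3 + k4) = 1.789766
y(-0.29) ≈ 1.7898

1.7898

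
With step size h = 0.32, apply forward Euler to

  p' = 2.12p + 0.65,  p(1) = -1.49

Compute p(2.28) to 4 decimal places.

-9.6976

Euler: p_{n+1} = p_n + h·f(x_n, p_n).
x=1.000000, p=-1.490000: f=-2.508800 → p ← -1.490000 + 0.32·(-2.508800) = -2.292816
x=1.320000, p=-2.292816: f=-4.210770 → p ← -2.292816 + 0.32·(-4.210770) = -3.640262
x=1.640000, p=-3.640262: f=-7.067356 → p ← -3.640262 + 0.32·(-7.067356) = -5.901816
x=1.960000, p=-5.901816: f=-11.861851 → p ← -5.901816 + 0.32·(-11.861851) = -9.697609
p(2.28) ≈ -9.6976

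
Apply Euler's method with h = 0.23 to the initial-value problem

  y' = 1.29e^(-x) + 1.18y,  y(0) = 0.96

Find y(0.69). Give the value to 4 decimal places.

Euler: y_{n+1} = y_n + h·f(x_n, y_n).
x=0.000000, y=0.960000: f=2.422800 → y ← 0.960000 + 0.23·2.422800 = 1.517244
x=0.230000, y=1.517244: f=2.815296 → y ← 1.517244 + 0.23·2.815296 = 2.164762
x=0.460000, y=2.164762: f=3.368775 → y ← 2.164762 + 0.23·3.368775 = 2.939580
y(0.69) ≈ 2.9396

2.9396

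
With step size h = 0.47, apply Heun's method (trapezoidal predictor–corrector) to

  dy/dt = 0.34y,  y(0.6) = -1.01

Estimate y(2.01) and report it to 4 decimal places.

Heun: k1 = f(t_n, y_n); k2 = f(t_n + h, y_n + h·k1); y_{n+1} = y_n + (h/2)·(k1 + k2).
t=0.600000, y=-1.010000:
  k1 = f(0.600000, -1.010000) = -0.343400
  k2 = f(1.070000, -1.171398) = -0.398275
  y ← -1.010000 + (0.47/2)·(-0.343400 + (-0.398275)) = -1.184294
t=1.070000, y=-1.184294:
  k1 = f(1.070000, -1.184294) = -0.402660
  k2 = f(1.540000, -1.373544) = -0.467005
  y ← -1.184294 + (0.47/2)·(-0.402660 + (-0.467005)) = -1.388665
t=1.540000, y=-1.388665:
  k1 = f(1.540000, -1.388665) = -0.472146
  k2 = f(2.010000, -1.610574) = -0.547595
  y ← -1.388665 + (0.47/2)·(-0.472146 + (-0.547595)) = -1.628304
y(2.01) ≈ -1.6283

-1.6283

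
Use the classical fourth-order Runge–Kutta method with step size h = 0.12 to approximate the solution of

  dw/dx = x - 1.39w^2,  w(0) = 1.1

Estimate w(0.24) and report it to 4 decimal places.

RK4: k1 = f(x_n, w_n); k2 = f(x_n + h/2, w_n + (h/2)·k1); k3 = f(x_n + h/2, w_n + (h/2)·k2); k4 = f(x_n + h, w_n + h·k3); w_{n+1} = w_n + (h/6)·(k1 + 2k2 + 2k3 + k4).
x=0.000000, w=1.100000:
  k1 = f(0.000000, 1.100000) = -1.681900
  k2 = f(0.060000, 0.999086) = -1.327460
  k3 = f(0.060000, 1.020352) = -1.387155
  k4 = f(0.120000, 0.933541) = -1.091384
  w ← 1.100000 + (0.12/6)·(k1 + 2k2 + 2k3 + k4) = 0.935950
x=0.120000, w=0.935950:
  k1 = f(0.120000, 0.935950) = -1.097643
  k2 = f(0.180000, 0.870091) = -0.872311
  k3 = f(0.180000, 0.883611) = -0.905268
  k4 = f(0.240000, 0.827318) = -0.711391
  w ← 0.935950 + (0.12/6)·(k1 + 2k2 + 2k3 + k4) = 0.828666
w(0.24) ≈ 0.8287

0.8287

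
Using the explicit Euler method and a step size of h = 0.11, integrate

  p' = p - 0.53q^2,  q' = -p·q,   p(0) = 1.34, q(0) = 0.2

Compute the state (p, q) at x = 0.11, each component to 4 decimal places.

Euler on (p,q): p_{n+1} = p_n + h·p', q_{n+1} = q_n + h·q'.
0.000000: (1.340000, 0.200000); f=(1.318800, -0.268000) → (1.485068, 0.170520)
(p(0.11), q(0.11)) ≈ (1.4851, 0.1705)

1.4851, 0.1705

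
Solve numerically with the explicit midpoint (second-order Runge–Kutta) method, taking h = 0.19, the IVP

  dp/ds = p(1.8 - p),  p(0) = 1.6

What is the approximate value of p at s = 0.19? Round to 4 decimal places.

1.6525

Midpoint: k1 = f(s_n, p_n); k2 = f(s_n + h/2, p_n + (h/2)·k1); p_{n+1} = p_n + h·k2.
s=0.000000, p=1.600000:
  k1 = f(0.000000, 1.600000) = 0.320000
  k2 = f(0.095000, 1.630400) = 0.276516
  p ← 1.600000 + 0.19·0.276516 = 1.652538
p(0.19) ≈ 1.6525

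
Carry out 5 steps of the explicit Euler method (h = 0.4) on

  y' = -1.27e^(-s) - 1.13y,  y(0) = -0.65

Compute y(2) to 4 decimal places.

Euler: y_{n+1} = y_n + h·f(s_n, y_n).
s=0.000000, y=-0.650000: f=-0.535500 → y ← -0.650000 + 0.4·(-0.535500) = -0.864200
s=0.400000, y=-0.864200: f=0.125240 → y ← -0.864200 + 0.4·0.125240 = -0.814104
s=0.800000, y=-0.814104: f=0.349290 → y ← -0.814104 + 0.4·0.349290 = -0.674388
s=1.200000, y=-0.674388: f=0.379542 → y ← -0.674388 + 0.4·0.379542 = -0.522571
s=1.600000, y=-0.522571: f=0.334097 → y ← -0.522571 + 0.4·0.334097 = -0.388933
y(2) ≈ -0.3889

-0.3889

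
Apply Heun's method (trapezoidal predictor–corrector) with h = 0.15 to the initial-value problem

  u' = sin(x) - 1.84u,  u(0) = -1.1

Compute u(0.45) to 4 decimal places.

Heun: k1 = f(x_n, u_n); k2 = f(x_n + h, u_n + h·k1); u_{n+1} = u_n + (h/2)·(k1 + k2).
x=0.000000, u=-1.100000:
  k1 = f(0.000000, -1.100000) = 2.024000
  k2 = f(0.150000, -0.796400) = 1.614814
  u ← -1.100000 + (0.15/2)·(2.024000 + 1.614814) = -0.827089
x=0.150000, u=-0.827089:
  k1 = f(0.150000, -0.827089) = 1.671282
  k2 = f(0.300000, -0.576397) = 1.356090
  u ← -0.827089 + (0.15/2)·(1.671282 + 1.356090) = -0.600036
x=0.300000, u=-0.600036:
  k1 = f(0.300000, -0.600036) = 1.399587
  k2 = f(0.450000, -0.390098) = 1.152746
  u ← -0.600036 + (0.15/2)·(1.399587 + 1.152746) = -0.408611
u(0.45) ≈ -0.4086

-0.4086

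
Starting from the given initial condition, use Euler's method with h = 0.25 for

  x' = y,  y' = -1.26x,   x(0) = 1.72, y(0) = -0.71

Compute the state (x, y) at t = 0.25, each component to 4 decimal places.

1.5425, -1.2518

Euler on (x,y): x_{n+1} = x_n + h·x', y_{n+1} = y_n + h·y'.
0.000000: (1.720000, -0.710000); f=(-0.710000, -2.167200) → (1.542500, -1.251800)
(x(0.25), y(0.25)) ≈ (1.5425, -1.2518)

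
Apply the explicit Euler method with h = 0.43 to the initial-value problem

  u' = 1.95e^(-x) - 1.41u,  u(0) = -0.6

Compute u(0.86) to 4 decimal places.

Euler: u_{n+1} = u_n + h·f(x_n, u_n).
x=0.000000, u=-0.600000: f=2.796000 → u ← -0.600000 + 0.43·2.796000 = 0.602280
x=0.430000, u=0.602280: f=0.419278 → u ← 0.602280 + 0.43·0.419278 = 0.782570
u(0.86) ≈ 0.7826

0.7826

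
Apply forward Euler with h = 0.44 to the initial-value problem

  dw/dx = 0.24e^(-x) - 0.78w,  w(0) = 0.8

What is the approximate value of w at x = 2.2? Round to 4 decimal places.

Euler: w_{n+1} = w_n + h·f(x_n, w_n).
x=0.000000, w=0.800000: f=-0.384000 → w ← 0.800000 + 0.44·(-0.384000) = 0.631040
x=0.440000, w=0.631040: f=-0.337642 → w ← 0.631040 + 0.44·(-0.337642) = 0.482477
x=0.880000, w=0.482477: f=-0.276784 → w ← 0.482477 + 0.44·(-0.276784) = 0.360692
x=1.320000, w=0.360692: f=-0.217227 → w ← 0.360692 + 0.44·(-0.217227) = 0.265112
x=1.760000, w=0.265112: f=-0.165497 → w ← 0.265112 + 0.44·(-0.165497) = 0.192294
w(2.2) ≈ 0.1923

0.1923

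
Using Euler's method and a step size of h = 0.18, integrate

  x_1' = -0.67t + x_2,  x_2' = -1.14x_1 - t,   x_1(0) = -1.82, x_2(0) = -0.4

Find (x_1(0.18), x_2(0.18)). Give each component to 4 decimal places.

-1.8920, -0.0265

Euler on (x_1,x_2): x_1_{n+1} = x_1_n + h·x_1', x_2_{n+1} = x_2_n + h·x_2'.
0.000000: (-1.820000, -0.400000); f=(-0.400000, 2.074800) → (-1.892000, -0.026536)
(x_1(0.18), x_2(0.18)) ≈ (-1.8920, -0.0265)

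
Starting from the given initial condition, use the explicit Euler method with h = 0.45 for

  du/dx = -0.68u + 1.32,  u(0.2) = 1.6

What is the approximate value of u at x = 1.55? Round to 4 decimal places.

1.8271

Euler: u_{n+1} = u_n + h·f(x_n, u_n).
x=0.200000, u=1.600000: f=0.232000 → u ← 1.600000 + 0.45·0.232000 = 1.704400
x=0.650000, u=1.704400: f=0.161008 → u ← 1.704400 + 0.45·0.161008 = 1.776854
x=1.100000, u=1.776854: f=0.111740 → u ← 1.776854 + 0.45·0.111740 = 1.827136
u(1.55) ≈ 1.8271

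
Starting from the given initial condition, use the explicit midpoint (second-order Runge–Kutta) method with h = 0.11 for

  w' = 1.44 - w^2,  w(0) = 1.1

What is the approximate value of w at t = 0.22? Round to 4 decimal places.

Midpoint: k1 = f(t_n, w_n); k2 = f(t_n + h/2, w_n + (h/2)·k1); w_{n+1} = w_n + h·k2.
t=0.000000, w=1.100000:
  k1 = f(0.000000, 1.100000) = 0.230000
  k2 = f(0.055000, 1.112650) = 0.202010
  w ← 1.100000 + 0.11·0.202010 = 1.122221
t=0.110000, w=1.122221:
  k1 = f(0.110000, 1.122221) = 0.180620
  k2 = f(0.165000, 1.132155) = 0.158225
  w ← 1.122221 + 0.11·0.158225 = 1.139626
w(0.22) ≈ 1.1396

1.1396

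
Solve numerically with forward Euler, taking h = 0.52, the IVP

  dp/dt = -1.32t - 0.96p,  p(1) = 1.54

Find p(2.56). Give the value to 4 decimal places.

Euler: p_{n+1} = p_n + h·f(t_n, p_n).
t=1.000000, p=1.540000: f=-2.798400 → p ← 1.540000 + 0.52·(-2.798400) = 0.084832
t=1.520000, p=0.084832: f=-2.087839 → p ← 0.084832 + 0.52·(-2.087839) = -1.000844
t=2.040000, p=-1.000844: f=-1.731990 → p ← -1.000844 + 0.52·(-1.731990) = -1.901479
p(2.56) ≈ -1.9015

-1.9015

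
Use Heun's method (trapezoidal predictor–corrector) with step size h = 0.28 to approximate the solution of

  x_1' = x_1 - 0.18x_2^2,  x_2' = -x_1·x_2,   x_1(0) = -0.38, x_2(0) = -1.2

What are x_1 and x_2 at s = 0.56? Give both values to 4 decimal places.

Heun on (x_1,x_2): k1 = f(s_n, state_n); k2 = f(s_n + h, state_n + h·k1); state_{n+1} = state_n + (h/2)·(k1 + k2).
0.000000: (-0.380000, -1.200000)
  k1 = (-0.639200, -0.456000)
  predictor → (-0.558976, -1.327680)
  k2 = (-0.876268, -0.742141)
  → (-0.592166, -1.367740)
0.280000: (-0.592166, -1.367740)
  k1 = (-0.928894, -0.809928)
  predictor → (-0.852256, -1.594520)
  k2 = (-1.309905, -1.358939)
  → (-0.905597, -1.671381)
(x_1(0.56), x_2(0.56)) ≈ (-0.9056, -1.6714)

-0.9056, -1.6714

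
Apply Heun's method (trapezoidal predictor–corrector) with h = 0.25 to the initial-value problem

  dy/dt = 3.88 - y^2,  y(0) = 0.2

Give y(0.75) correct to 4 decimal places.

Heun: k1 = f(t_n, y_n); k2 = f(t_n + h, y_n + h·k1); y_{n+1} = y_n + (h/2)·(k1 + k2).
t=0.000000, y=0.200000:
  k1 = f(0.000000, 0.200000) = 3.840000
  k2 = f(0.250000, 1.160000) = 2.534400
  y ← 0.200000 + (0.25/2)·(3.840000 + 2.534400) = 0.996800
t=0.250000, y=0.996800:
  k1 = f(0.250000, 0.996800) = 2.886390
  k2 = f(0.500000, 1.718397) = 0.927110
  y ← 0.996800 + (0.25/2)·(2.886390 + 0.927110) = 1.473487
t=0.500000, y=1.473487:
  k1 = f(0.500000, 1.473487) = 1.708835
  k2 = f(0.750000, 1.900696) = 0.267354
  y ← 1.473487 + (0.25/2)·(1.708835 + 0.267354) = 1.720511
y(0.75) ≈ 1.7205

1.7205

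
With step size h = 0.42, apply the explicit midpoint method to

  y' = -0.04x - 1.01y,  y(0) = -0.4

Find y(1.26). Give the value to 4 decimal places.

Midpoint: k1 = f(x_n, y_n); k2 = f(x_n + h/2, y_n + (h/2)·k1); y_{n+1} = y_n + h·k2.
x=0.000000, y=-0.400000:
  k1 = f(0.000000, -0.400000) = 0.404000
  k2 = f(0.210000, -0.315160) = 0.309912
  y ← -0.400000 + 0.42·0.309912 = -0.269837
x=0.420000, y=-0.269837:
  k1 = f(0.420000, -0.269837) = 0.255735
  k2 = f(0.630000, -0.216133) = 0.193094
  y ← -0.269837 + 0.42·0.193094 = -0.188738
x=0.840000, y=-0.188738:
  k1 = f(0.840000, -0.188738) = 0.157025
  k2 = f(1.050000, -0.155762) = 0.115320
  y ← -0.188738 + 0.42·0.115320 = -0.140303
y(1.26) ≈ -0.1403

-0.1403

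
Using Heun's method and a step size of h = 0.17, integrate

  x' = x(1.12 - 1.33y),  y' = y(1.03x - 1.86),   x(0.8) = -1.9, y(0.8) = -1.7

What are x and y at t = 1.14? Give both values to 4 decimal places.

-3.9693, -0.4464

Heun on (x,y): k1 = f(t_n, state_n); k2 = f(t_n + h, state_n + h·k1); state_{n+1} = state_n + (h/2)·(k1 + k2).
0.800000: (-1.900000, -1.700000)
  k1 = (-6.423900, 6.488900)
  predictor → (-2.992063, -0.596887)
  k2 = (-5.726389, 2.949711)
  → (-2.932775, -0.897718)
0.970000: (-2.932775, -0.897718)
  k1 = (-6.786338, 4.381544)
  predictor → (-4.086452, -0.152856)
  k2 = (-5.407593, 0.927687)
  → (-3.969259, -0.446433)
(x(1.14), y(1.14)) ≈ (-3.9693, -0.4464)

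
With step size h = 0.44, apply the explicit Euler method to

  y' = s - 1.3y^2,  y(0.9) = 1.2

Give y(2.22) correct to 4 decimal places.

1.2080

Euler: y_{n+1} = y_n + h·f(s_n, y_n).
s=0.900000, y=1.200000: f=-0.972000 → y ← 1.200000 + 0.44·(-0.972000) = 0.772320
s=1.340000, y=0.772320: f=0.564578 → y ← 0.772320 + 0.44·0.564578 = 1.020734
s=1.780000, y=1.020734: f=0.425531 → y ← 1.020734 + 0.44·0.425531 = 1.207968
y(2.22) ≈ 1.2080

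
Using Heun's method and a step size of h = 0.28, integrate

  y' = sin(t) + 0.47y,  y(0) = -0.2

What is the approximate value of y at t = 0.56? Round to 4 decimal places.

-0.0978

Heun: k1 = f(t_n, y_n); k2 = f(t_n + h, y_n + h·k1); y_{n+1} = y_n + (h/2)·(k1 + k2).
t=0.000000, y=-0.200000:
  k1 = f(0.000000, -0.200000) = -0.094000
  k2 = f(0.280000, -0.226320) = 0.169985
  y ← -0.200000 + (0.28/2)·(-0.094000 + 0.169985) = -0.189362
t=0.280000, y=-0.189362:
  k1 = f(0.280000, -0.189362) = 0.187355
  k2 = f(0.560000, -0.136903) = 0.466842
  y ← -0.189362 + (0.28/2)·(0.187355 + 0.466842) = -0.097774
y(0.56) ≈ -0.0978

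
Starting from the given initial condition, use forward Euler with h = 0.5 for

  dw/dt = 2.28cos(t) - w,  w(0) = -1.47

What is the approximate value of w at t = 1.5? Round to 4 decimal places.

1.2174

Euler: w_{n+1} = w_n + h·f(t_n, w_n).
t=0.000000, w=-1.470000: f=3.750000 → w ← -1.470000 + 0.5·3.750000 = 0.405000
t=0.500000, w=0.405000: f=1.595888 → w ← 0.405000 + 0.5·1.595888 = 1.202944
t=1.000000, w=1.202944: f=0.028945 → w ← 1.202944 + 0.5·0.028945 = 1.217417
w(1.5) ≈ 1.2174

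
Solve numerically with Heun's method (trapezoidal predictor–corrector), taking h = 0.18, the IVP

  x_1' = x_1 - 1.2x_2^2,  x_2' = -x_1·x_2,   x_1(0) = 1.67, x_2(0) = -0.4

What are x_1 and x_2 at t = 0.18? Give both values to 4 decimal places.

Heun on (x_1,x_2): k1 = f(t_n, state_n); k2 = f(t_n + h, state_n + h·k1); state_{n+1} = state_n + (h/2)·(k1 + k2).
0.000000: (1.670000, -0.400000)
  k1 = (1.478000, 0.668000)
  predictor → (1.936040, -0.279760)
  k2 = (1.842121, 0.541627)
  → (1.968811, -0.291134)
(x_1(0.18), x_2(0.18)) ≈ (1.9688, -0.2911)

1.9688, -0.2911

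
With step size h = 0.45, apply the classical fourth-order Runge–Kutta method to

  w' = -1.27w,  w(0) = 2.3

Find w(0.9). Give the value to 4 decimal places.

0.7346

RK4: k1 = f(t_n, w_n); k2 = f(t_n + h/2, w_n + (h/2)·k1); k3 = f(t_n + h/2, w_n + (h/2)·k2); k4 = f(t_n + h, w_n + h·k3); w_{n+1} = w_n + (h/6)·(k1 + 2k2 + 2k3 + k4).
t=0.000000, w=2.300000:
  k1 = f(0.000000, 2.300000) = -2.921000
  k2 = f(0.225000, 1.642775) = -2.086324
  k3 = f(0.225000, 1.830577) = -2.324833
  k4 = f(0.450000, 1.253825) = -1.592358
  w ← 2.300000 + (0.45/6)·(k1 + 2k2 + 2k3 + k4) = 1.299825
t=0.450000, w=1.299825:
  k1 = f(0.450000, 1.299825) = -1.650777
  k2 = f(0.675000, 0.928400) = -1.179068
  k3 = f(0.675000, 1.034534) = -1.313859
  k4 = f(0.900000, 0.708588) = -0.899907
  w ← 1.299825 + (0.45/6)·(k1 + 2k2 + 2k3 + k4) = 0.734584
w(0.9) ≈ 0.7346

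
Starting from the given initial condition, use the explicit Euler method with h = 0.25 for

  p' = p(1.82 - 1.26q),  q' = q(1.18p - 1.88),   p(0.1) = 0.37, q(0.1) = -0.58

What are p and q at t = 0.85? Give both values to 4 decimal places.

1.4646, -0.2131

Euler on (p,q): p_{n+1} = p_n + h·p', q_{n+1} = q_n + h·q'.
0.100000: (0.370000, -0.580000); f=(0.943796, 0.837172) → (0.605949, -0.370707)
0.350000: (0.605949, -0.370707); f=(1.385860, 0.431866) → (0.952414, -0.262740)
0.600000: (0.952414, -0.262740); f=(2.048693, 0.198672) → (1.464587, -0.213073)
(p(0.85), q(0.85)) ≈ (1.4646, -0.2131)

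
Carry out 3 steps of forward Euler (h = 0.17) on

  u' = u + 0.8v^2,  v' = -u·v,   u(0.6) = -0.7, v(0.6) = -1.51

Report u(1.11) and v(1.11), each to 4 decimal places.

0.2160, -1.9005

Euler on (u,v): u_{n+1} = u_n + h·u', v_{n+1} = v_n + h·v'.
0.600000: (-0.700000, -1.510000); f=(1.124080, -1.057000) → (-0.508906, -1.689690)
0.770000: (-0.508906, -1.689690); f=(1.775135, -0.859894) → (-0.207133, -1.835872)
0.940000: (-0.207133, -1.835872); f=(2.489207, -0.380270) → (0.216032, -1.900518)
(u(1.11), v(1.11)) ≈ (0.2160, -1.9005)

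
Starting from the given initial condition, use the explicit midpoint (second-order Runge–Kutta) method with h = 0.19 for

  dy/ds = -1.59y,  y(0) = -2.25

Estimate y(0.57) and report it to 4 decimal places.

-0.9249

Midpoint: k1 = f(s_n, y_n); k2 = f(s_n + h/2, y_n + (h/2)·k1); y_{n+1} = y_n + h·k2.
s=0.000000, y=-2.250000:
  k1 = f(0.000000, -2.250000) = 3.577500
  k2 = f(0.095000, -1.910138) = 3.037119
  y ← -2.250000 + 0.19·3.037119 = -1.672947
s=0.190000, y=-1.672947:
  k1 = f(0.190000, -1.672947) = 2.659986
  k2 = f(0.285000, -1.420249) = 2.258196
  y ← -1.672947 + 0.19·2.258196 = -1.243890
s=0.380000, y=-1.243890:
  k1 = f(0.380000, -1.243890) = 1.977786
  k2 = f(0.475000, -1.056001) = 1.679041
  y ← -1.243890 + 0.19·1.679041 = -0.924873
y(0.57) ≈ -0.9249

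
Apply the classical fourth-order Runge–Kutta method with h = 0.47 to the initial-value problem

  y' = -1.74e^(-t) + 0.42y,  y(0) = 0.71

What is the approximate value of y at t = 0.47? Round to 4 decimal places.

0.1380

RK4: k1 = f(t_n, y_n); k2 = f(t_n + h/2, y_n + (h/2)·k1); k3 = f(t_n + h/2, y_n + (h/2)·k2); k4 = f(t_n + h, y_n + h·k3); y_{n+1} = y_n + (h/6)·(k1 + 2k2 + 2k3 + k4).
t=0.000000, y=0.710000:
  k1 = f(0.000000, 0.710000) = -1.441800
  k2 = f(0.235000, 0.371177) = -1.219699
  k3 = f(0.235000, 0.423371) = -1.197778
  k4 = f(0.470000, 0.147045) = -1.025745
  y ← 0.710000 + (0.47/6)·(k1 + 2k2 + 2k3 + k4) = 0.137971
y(0.47) ≈ 0.1380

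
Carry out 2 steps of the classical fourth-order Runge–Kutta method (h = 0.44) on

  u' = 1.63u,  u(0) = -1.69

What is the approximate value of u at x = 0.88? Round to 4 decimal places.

RK4: k1 = f(x_n, u_n); k2 = f(x_n + h/2, u_n + (h/2)·k1); k3 = f(x_n + h/2, u_n + (h/2)·k2); k4 = f(x_n + h, u_n + h·k3); u_{n+1} = u_n + (h/6)·(k1 + 2k2 + 2k3 + k4).
x=0.000000, u=-1.690000:
  k1 = f(0.000000, -1.690000) = -2.754700
  k2 = f(0.220000, -2.296034) = -3.742535
  k3 = f(0.220000, -2.513358) = -4.096773
  k4 = f(0.440000, -3.492580) = -5.692906
  u ← -1.690000 + (0.44/6)·(k1 + 2k2 + 2k3 + k4) = -3.459256
x=0.440000, u=-3.459256:
  k1 = f(0.440000, -3.459256) = -5.638588
  k2 = f(0.660000, -4.699746) = -7.660585
  k3 = f(0.660000, -5.144585) = -8.385674
  k4 = f(0.880000, -7.148953) = -11.652793
  u ← -3.459256 + (0.44/6)·(k1 + 2k2 + 2k3 + k4) = -7.080742
u(0.88) ≈ -7.0807

-7.0807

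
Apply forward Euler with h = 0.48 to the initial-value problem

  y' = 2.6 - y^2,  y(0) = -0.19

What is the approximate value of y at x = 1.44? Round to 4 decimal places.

Euler: y_{n+1} = y_n + h·f(x_n, y_n).
x=0.000000, y=-0.190000: f=2.563900 → y ← -0.190000 + 0.48·2.563900 = 1.040672
x=0.480000, y=1.040672: f=1.517002 → y ← 1.040672 + 0.48·1.517002 = 1.768833
x=0.960000, y=1.768833: f=-0.528770 → y ← 1.768833 + 0.48·(-0.528770) = 1.515023
y(1.44) ≈ 1.5150

1.5150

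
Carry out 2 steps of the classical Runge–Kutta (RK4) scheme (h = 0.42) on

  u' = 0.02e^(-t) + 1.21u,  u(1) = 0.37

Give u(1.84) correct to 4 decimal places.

1.0298

RK4: k1 = f(t_n, u_n); k2 = f(t_n + h/2, u_n + (h/2)·k1); k3 = f(t_n + h/2, u_n + (h/2)·k2); k4 = f(t_n + h, u_n + h·k3); u_{n+1} = u_n + (h/6)·(k1 + 2k2 + 2k3 + k4).
t=1.000000, u=0.370000:
  k1 = f(1.000000, 0.370000) = 0.455058
  k2 = f(1.210000, 0.465562) = 0.569294
  k3 = f(1.210000, 0.489552) = 0.598322
  k4 = f(1.420000, 0.621295) = 0.756601
  u ← 0.370000 + (0.42/6)·(k1 + 2k2 + 2k3 + k4) = 0.618282
t=1.420000, u=0.618282:
  k1 = f(1.420000, 0.618282) = 0.752956
  k2 = f(1.630000, 0.776403) = 0.943366
  k3 = f(1.630000, 0.816389) = 0.991750
  k4 = f(1.840000, 1.034817) = 1.255305
  u ← 0.618282 + (0.42/6)·(k1 + 2k2 + 2k3 + k4) = 1.029777
u(1.84) ≈ 1.0298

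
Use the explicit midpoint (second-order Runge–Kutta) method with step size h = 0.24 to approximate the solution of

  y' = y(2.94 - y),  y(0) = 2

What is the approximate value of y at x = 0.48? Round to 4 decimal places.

Midpoint: k1 = f(x_n, y_n); k2 = f(x_n + h/2, y_n + (h/2)·k1); y_{n+1} = y_n + h·k2.
x=0.000000, y=2.000000:
  k1 = f(0.000000, 2.000000) = 1.880000
  k2 = f(0.120000, 2.225600) = 1.589969
  y ← 2.000000 + 0.24·1.589969 = 2.381592
x=0.240000, y=2.381592:
  k1 = f(0.240000, 2.381592) = 1.329899
  k2 = f(0.360000, 2.541180) = 1.013473
  y ← 2.381592 + 0.24·1.013473 = 2.624826
y(0.48) ≈ 2.6248

2.6248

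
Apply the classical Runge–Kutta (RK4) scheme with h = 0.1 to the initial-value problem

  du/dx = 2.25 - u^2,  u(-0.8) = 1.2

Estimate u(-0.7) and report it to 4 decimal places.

RK4: k1 = f(x_n, u_n); k2 = f(x_n + h/2, u_n + (h/2)·k1); k3 = f(x_n + h/2, u_n + (h/2)·k2); k4 = f(x_n + h, u_n + h·k3); u_{n+1} = u_n + (h/6)·(k1 + 2k2 + 2k3 + k4).
x=-0.800000, u=1.200000:
  k1 = f(-0.800000, 1.200000) = 0.810000
  k2 = f(-0.750000, 1.240500) = 0.711160
  k3 = f(-0.750000, 1.235558) = 0.723396
  k4 = f(-0.700000, 1.272340) = 0.631152
  u ← 1.200000 + (0.1/6)·(k1 + 2k2 + 2k3 + k4) = 1.271838
u(-0.7) ≈ 1.2718

1.2718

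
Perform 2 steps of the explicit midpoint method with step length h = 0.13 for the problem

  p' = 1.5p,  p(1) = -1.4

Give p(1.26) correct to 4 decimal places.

Midpoint: k1 = f(s_n, p_n); k2 = f(s_n + h/2, p_n + (h/2)·k1); p_{n+1} = p_n + h·k2.
s=1.000000, p=-1.400000:
  k1 = f(1.000000, -1.400000) = -2.100000
  k2 = f(1.065000, -1.536500) = -2.304750
  p ← -1.400000 + 0.13·(-2.304750) = -1.699618
s=1.130000, p=-1.699618:
  k1 = f(1.130000, -1.699618) = -2.549426
  k2 = f(1.195000, -1.865330) = -2.797995
  p ← -1.699618 + 0.13·(-2.797995) = -2.063357
p(1.26) ≈ -2.0634

-2.0634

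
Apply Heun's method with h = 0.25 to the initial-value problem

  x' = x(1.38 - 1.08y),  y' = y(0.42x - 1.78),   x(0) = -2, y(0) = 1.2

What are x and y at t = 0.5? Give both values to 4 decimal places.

-2.8223, 0.3650

Heun on (x,y): k1 = f(t_n, state_n); k2 = f(t_n + h, state_n + h·k1); state_{n+1} = state_n + (h/2)·(k1 + k2).
0.000000: (-2.000000, 1.200000)
  k1 = (-0.168000, -3.144000)
  predictor → (-2.042000, 0.414000)
  k2 = (-1.904941, -1.091983)
  → (-2.259118, 0.670502)
0.250000: (-2.259118, 0.670502)
  k1 = (-1.481660, -1.829686)
  predictor → (-2.629533, 0.213081)
  k2 = (-3.023628, -0.614611)
  → (-2.822279, 0.364965)
(x(0.5), y(0.5)) ≈ (-2.8223, 0.3650)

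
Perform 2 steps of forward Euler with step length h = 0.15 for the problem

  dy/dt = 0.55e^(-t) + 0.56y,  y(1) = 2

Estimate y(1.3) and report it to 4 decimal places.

Euler: y_{n+1} = y_n + h·f(t_n, y_n).
t=1.000000, y=2.000000: f=1.322334 → y ← 2.000000 + 0.15·1.322334 = 2.198350
t=1.150000, y=2.198350: f=1.405226 → y ← 2.198350 + 0.15·1.405226 = 2.409134
y(1.3) ≈ 2.4091

2.4091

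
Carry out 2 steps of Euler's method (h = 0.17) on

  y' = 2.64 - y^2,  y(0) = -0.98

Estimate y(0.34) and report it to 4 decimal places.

-0.3277

Euler: y_{n+1} = y_n + h·f(s_n, y_n).
s=0.000000, y=-0.980000: f=1.679600 → y ← -0.980000 + 0.17·1.679600 = -0.694468
s=0.170000, y=-0.694468: f=2.157714 → y ← -0.694468 + 0.17·2.157714 = -0.327657
y(0.34) ≈ -0.3277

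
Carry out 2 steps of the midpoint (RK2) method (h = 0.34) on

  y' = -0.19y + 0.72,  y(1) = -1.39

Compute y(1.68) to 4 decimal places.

Midpoint: k1 = f(t_n, y_n); k2 = f(t_n + h/2, y_n + (h/2)·k1); y_{n+1} = y_n + h·k2.
t=1.000000, y=-1.390000:
  k1 = f(1.000000, -1.390000) = 0.984100
  k2 = f(1.170000, -1.222703) = 0.952314
  y ← -1.390000 + 0.34·0.952314 = -1.066213
t=1.340000, y=-1.066213:
  k1 = f(1.340000, -1.066213) = 0.922581
  k2 = f(1.510000, -0.909375) = 0.892781
  y ← -1.066213 + 0.34·0.892781 = -0.762668
y(1.68) ≈ -0.7627

-0.7627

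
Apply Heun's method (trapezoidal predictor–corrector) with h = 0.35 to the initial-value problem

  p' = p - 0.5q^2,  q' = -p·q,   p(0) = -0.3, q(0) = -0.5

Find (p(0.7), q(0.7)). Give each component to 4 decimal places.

-0.7539, -0.6994

Heun on (p,q): k1 = f(t_n, state_n); k2 = f(t_n + h, state_n + h·k1); state_{n+1} = state_n + (h/2)·(k1 + k2).
0.000000: (-0.300000, -0.500000)
  k1 = (-0.425000, -0.150000)
  predictor → (-0.448750, -0.552500)
  k2 = (-0.601378, -0.247934)
  → (-0.479616, -0.569639)
0.350000: (-0.479616, -0.569639)
  k1 = (-0.641860, -0.273208)
  predictor → (-0.704267, -0.665261)
  k2 = (-0.925554, -0.468522)
  → (-0.753914, -0.699441)
(p(0.7), q(0.7)) ≈ (-0.7539, -0.6994)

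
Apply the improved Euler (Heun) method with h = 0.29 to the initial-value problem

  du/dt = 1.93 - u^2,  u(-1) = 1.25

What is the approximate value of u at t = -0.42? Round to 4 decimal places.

Heun: k1 = f(t_n, u_n); k2 = f(t_n + h, u_n + h·k1); u_{n+1} = u_n + (h/2)·(k1 + k2).
t=-1.000000, u=1.250000:
  k1 = f(-1.000000, 1.250000) = 0.367500
  k2 = f(-0.710000, 1.356575) = 0.089704
  u ← 1.250000 + (0.29/2)·(0.367500 + 0.089704) = 1.316295
t=-0.710000, u=1.316295:
  k1 = f(-0.710000, 1.316295) = 0.197368
  k2 = f(-0.420000, 1.373531) = 0.043411
  u ← 1.316295 + (0.29/2)·(0.197368 + 0.043411) = 1.351208
u(-0.42) ≈ 1.3512

1.3512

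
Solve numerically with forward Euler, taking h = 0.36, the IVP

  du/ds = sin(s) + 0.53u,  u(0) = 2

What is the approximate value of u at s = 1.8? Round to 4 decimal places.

6.0745

Euler: u_{n+1} = u_n + h·f(s_n, u_n).
s=0.000000, u=2.000000: f=1.060000 → u ← 2.000000 + 0.36·1.060000 = 2.381600
s=0.360000, u=2.381600: f=1.614522 → u ← 2.381600 + 0.36·1.614522 = 2.962828
s=0.720000, u=2.962828: f=2.229684 → u ← 2.962828 + 0.36·2.229684 = 3.765514
s=1.080000, u=3.765514: f=2.877680 → u ← 3.765514 + 0.36·2.877680 = 4.801479
s=1.440000, u=4.801479: f=3.536242 → u ← 4.801479 + 0.36·3.536242 = 6.074526
u(1.8) ≈ 6.0745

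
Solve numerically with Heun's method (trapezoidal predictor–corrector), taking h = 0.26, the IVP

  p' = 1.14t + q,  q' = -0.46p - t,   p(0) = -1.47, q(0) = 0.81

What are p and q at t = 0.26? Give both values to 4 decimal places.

Heun on (p,q): k1 = f(t_n, state_n); k2 = f(t_n + h, state_n + h·k1); state_{n+1} = state_n + (h/2)·(k1 + k2).
0.000000: (-1.470000, 0.810000)
  k1 = (0.810000, 0.676200)
  predictor → (-1.259400, 0.985812)
  k2 = (1.282212, 0.319324)
  → (-1.198012, 0.939418)
(p(0.26), q(0.26)) ≈ (-1.1980, 0.9394)

-1.1980, 0.9394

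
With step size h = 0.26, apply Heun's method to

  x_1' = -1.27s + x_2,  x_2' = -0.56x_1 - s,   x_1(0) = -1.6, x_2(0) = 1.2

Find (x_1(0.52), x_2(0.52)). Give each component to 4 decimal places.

Heun on (x_1,x_2): k1 = f(s_n, state_n); k2 = f(s_n + h, state_n + h·k1); state_{n+1} = state_n + (h/2)·(k1 + k2).
0.000000: (-1.600000, 1.200000)
  k1 = (1.200000, 0.896000)
  predictor → (-1.288000, 1.432960)
  k2 = (1.102760, 0.461280)
  → (-1.300641, 1.376446)
0.260000: (-1.300641, 1.376446)
  k1 = (1.046246, 0.468359)
  predictor → (-1.028617, 1.498220)
  k2 = (0.837820, 0.056026)
  → (-1.055713, 1.444616)
(x_1(0.52), x_2(0.52)) ≈ (-1.0557, 1.4446)

-1.0557, 1.4446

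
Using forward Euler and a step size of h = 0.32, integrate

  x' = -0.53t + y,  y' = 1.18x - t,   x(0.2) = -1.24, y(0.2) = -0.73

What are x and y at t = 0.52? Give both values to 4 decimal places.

Euler on (x,y): x_{n+1} = x_n + h·x', y_{n+1} = y_n + h·y'.
0.200000: (-1.240000, -0.730000); f=(-0.836000, -1.663200) → (-1.507520, -1.262224)
(x(0.52), y(0.52)) ≈ (-1.5075, -1.2622)

-1.5075, -1.2622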